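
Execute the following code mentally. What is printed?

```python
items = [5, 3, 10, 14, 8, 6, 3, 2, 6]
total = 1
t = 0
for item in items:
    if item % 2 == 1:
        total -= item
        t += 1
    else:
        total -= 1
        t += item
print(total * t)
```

-784

item=5: odd, total = 1-5 = -4; t=1
item=3: odd, total = (-4)-3 = -7; t=2
item=10: not odd, total = (-7)-1 = -8; t=12
item=14: not odd, total = (-8)-1 = -9; t=26
item=8: not odd, total = (-9)-1 = -10; t=34
item=6: not odd, total = (-10)-1 = -11; t=40
item=3: odd, total = (-11)-3 = -14; t=41
item=2: not odd, total = (-14)-1 = -15; t=43
item=6: not odd, total = (-15)-1 = -16; t=49
total*t = (-16)*49 = -784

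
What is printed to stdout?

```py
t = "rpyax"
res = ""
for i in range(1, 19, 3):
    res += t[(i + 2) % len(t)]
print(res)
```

apxyra

i=1: add t[3]='a' → 'a'
i=4: add t[1]='p' → 'ap'
i=7: add t[4]='x' → 'apx'
i=10: add t[2]='y' → 'apxy'
i=13: add t[0]='r' → 'apxyr'
i=16: add t[3]='a' → 'apxyra'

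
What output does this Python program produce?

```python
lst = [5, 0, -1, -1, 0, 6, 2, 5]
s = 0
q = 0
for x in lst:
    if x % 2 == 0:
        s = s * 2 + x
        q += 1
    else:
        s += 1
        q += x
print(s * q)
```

x=5: not even, s = 0+1 = 1; q=5
x=0: even, s = 1*2+0 = 2; q=6
x=-1: not even, s = 2+1 = 3; q=5
x=-1: not even, s = 3+1 = 4; q=4
x=0: even, s = 4*2+0 = 8; q=5
x=6: even, s = 8*2+6 = 22; q=6
x=2: even, s = 22*2+2 = 46; q=7
x=5: not even, s = 46+1 = 47; q=12
s*q = 47*12 = 564

564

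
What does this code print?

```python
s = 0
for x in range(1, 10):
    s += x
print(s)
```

x=1: s = 0+1 = 1
x=2: s = 1+2 = 3
x=3: s = 3+3 = 6
x=4: s = 6+4 = 10
x=5: s = 10+5 = 15
x=6: s = 15+6 = 21
x=7: s = 21+7 = 28
x=8: s = 28+8 = 36
x=9: s = 36+9 = 45

45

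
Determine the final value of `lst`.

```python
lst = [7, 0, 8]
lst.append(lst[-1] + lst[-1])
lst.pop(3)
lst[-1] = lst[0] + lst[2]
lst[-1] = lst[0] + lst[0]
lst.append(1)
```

[7, 0, 14, 1]

append lst[-1]+lst[-1] = 8+8 = 16 → [7, 0, 8, 16]
pop(3) removes 16 → [7, 0, 8]
lst[-1] = lst[0]+lst[2] = 7+8 = 15 → [7, 0, 15]
lst[-1] = lst[0]+lst[0] = 7+7 = 14 → [7, 0, 14]
append 1 → [7, 0, 14, 1]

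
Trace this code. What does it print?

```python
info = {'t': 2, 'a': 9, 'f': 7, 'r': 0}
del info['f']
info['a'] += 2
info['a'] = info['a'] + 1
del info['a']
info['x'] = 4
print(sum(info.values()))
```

6

del 'f' → {'t': 2, 'a': 9, 'r': 0}
info['a'] = 9+2 = 11 → {'t': 2, 'a': 11, 'r': 0}
info['a'] = info['a']+1 = 12 → {'t': 2, 'a': 12, 'r': 0}
del 'a' → {'t': 2, 'r': 0}
info['x'] = 4 → {'t': 2, 'r': 0, 'x': 4}
sum of values = 6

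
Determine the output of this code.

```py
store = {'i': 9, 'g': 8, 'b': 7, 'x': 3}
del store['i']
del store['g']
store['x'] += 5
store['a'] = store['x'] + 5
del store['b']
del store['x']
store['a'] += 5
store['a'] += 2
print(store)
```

{'a': 20}

del 'i' → {'g': 8, 'b': 7, 'x': 3}
del 'g' → {'b': 7, 'x': 3}
store['x'] = 3+5 = 8 → {'b': 7, 'x': 8}
store['a'] = store['x']+5 = 13 → {'b': 7, 'x': 8, 'a': 13}
del 'b' → {'x': 8, 'a': 13}
del 'x' → {'a': 13}
store['a'] = 13+5 = 18 → {'a': 18}
store['a'] = 18+2 = 20 → {'a': 20}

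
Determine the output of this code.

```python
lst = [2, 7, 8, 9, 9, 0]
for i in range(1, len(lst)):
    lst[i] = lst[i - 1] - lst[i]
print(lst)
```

i=1: lst[1] = 2-7 = -5 → [2, -5, 8, 9, 9, 0]
i=2: lst[2] = (-5)-8 = -13 → [2, -5, -13, 9, 9, 0]
i=3: lst[3] = (-13)-9 = -22 → [2, -5, -13, -22, 9, 0]
i=4: lst[4] = (-22)-9 = -31 → [2, -5, -13, -22, -31, 0]
i=5: lst[5] = (-31)-0 = -31 → [2, -5, -13, -22, -31, -31]

[2, -5, -13, -22, -31, -31]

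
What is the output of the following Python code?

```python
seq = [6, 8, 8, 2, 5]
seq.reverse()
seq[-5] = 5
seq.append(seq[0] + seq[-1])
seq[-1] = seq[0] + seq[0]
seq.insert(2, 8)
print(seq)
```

[5, 2, 8, 8, 8, 6, 10]

reverse → [5, 2, 8, 8, 6]
seq[-5] = 5 → [5, 2, 8, 8, 6]
append seq[0]+seq[-1] = 5+6 = 11 → [5, 2, 8, 8, 6, 11]
seq[-1] = seq[0]+seq[0] = 5+5 = 10 → [5, 2, 8, 8, 6, 10]
insert 8 at 2 → [5, 2, 8, 8, 8, 6, 10]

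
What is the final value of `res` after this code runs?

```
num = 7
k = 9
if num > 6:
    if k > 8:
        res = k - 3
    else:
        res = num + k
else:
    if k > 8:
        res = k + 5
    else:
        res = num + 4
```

6

num=7, k=9
num > 6 is True; k > 8 is True
→ res = k - 3 = 6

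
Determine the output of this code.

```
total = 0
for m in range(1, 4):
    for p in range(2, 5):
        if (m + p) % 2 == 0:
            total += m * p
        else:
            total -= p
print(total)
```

m=1,p=2: odd sum, total = 0-2 = -2
m=1,p=3: even sum, total = (-2)+3 = 1
m=1,p=4: odd sum, total = 1-4 = -3
m=2,p=2: even sum, total = (-3)+4 = 1
m=2,p=3: odd sum, total = 1-3 = -2
m=2,p=4: even sum, total = (-2)+8 = 6
m=3,p=2: odd sum, total = 6-2 = 4
m=3,p=3: even sum, total = 4+9 = 13
m=3,p=4: odd sum, total = 13-4 = 9

9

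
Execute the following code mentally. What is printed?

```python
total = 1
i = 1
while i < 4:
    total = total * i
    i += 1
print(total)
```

i=1: total = 1*1 = 1
i=2: total = 1*2 = 2
i=3: total = 2*3 = 6

6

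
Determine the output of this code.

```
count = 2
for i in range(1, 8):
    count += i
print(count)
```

30

i=1: count = 2+1 = 3
i=2: count = 3+2 = 5
i=3: count = 5+3 = 8
i=4: count = 8+4 = 12
i=5: count = 12+5 = 17
i=6: count = 17+6 = 23
i=7: count = 23+7 = 30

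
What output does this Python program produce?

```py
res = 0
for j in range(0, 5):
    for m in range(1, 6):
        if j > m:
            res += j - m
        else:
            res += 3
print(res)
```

j=0,m=1: not 0>1, res = 0+3 = 3
j=0,m=2: not 0>2, res = 3+3 = 6
j=0,m=3: not 0>3, res = 6+3 = 9
j=0,m=4: not 0>4, res = 9+3 = 12
j=0,m=5: not 0>5, res = 12+3 = 15
j=1,m=1: not 1>1, res = 15+3 = 18
j=1,m=2: not 1>2, res = 18+3 = 21
j=1,m=3: not 1>3, res = 21+3 = 24
j=1,m=4: not 1>4, res = 24+3 = 27
j=1,m=5: not 1>5, res = 27+3 = 30
j=2,m=1: 2>1, res = 30+1 = 31
j=2,m=2: not 2>2, res = 31+3 = 34
j=2,m=3: not 2>3, res = 34+3 = 37
j=2,m=4: not 2>4, res = 37+3 = 40
j=2,m=5: not 2>5, res = 40+3 = 43
j=3,m=1: 3>1, res = 43+2 = 45
j=3,m=2: 3>2, res = 45+1 = 46
j=3,m=3: not 3>3, res = 46+3 = 49
j=3,m=4: not 3>4, res = 49+3 = 52
j=3,m=5: not 3>5, res = 52+3 = 55
j=4,m=1: 4>1, res = 55+3 = 58
j=4,m=2: 4>2, res = 58+2 = 60
j=4,m=3: 4>3, res = 60+1 = 61
j=4,m=4: not 4>4, res = 61+3 = 64
j=4,m=5: not 4>5, res = 64+3 = 67

67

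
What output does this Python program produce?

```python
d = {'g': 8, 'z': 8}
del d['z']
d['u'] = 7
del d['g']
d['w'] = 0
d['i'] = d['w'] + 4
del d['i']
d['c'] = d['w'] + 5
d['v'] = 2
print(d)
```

del 'z' → {'g': 8}
d['u'] = 7 → {'g': 8, 'u': 7}
del 'g' → {'u': 7}
d['w'] = 0 → {'u': 7, 'w': 0}
d['i'] = d['w']+4 = 4 → {'u': 7, 'w': 0, 'i': 4}
del 'i' → {'u': 7, 'w': 0}
d['c'] = d['w']+5 = 5 → {'u': 7, 'w': 0, 'c': 5}
d['v'] = 2 → {'u': 7, 'w': 0, 'c': 5, 'v': 2}

{'u': 7, 'w': 0, 'c': 5, 'v': 2}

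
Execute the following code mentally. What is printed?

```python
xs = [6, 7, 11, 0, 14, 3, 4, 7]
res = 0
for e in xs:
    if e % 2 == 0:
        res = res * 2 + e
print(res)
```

80

e=6: even, res = 0*2+6 = 6
e=7: not even
e=11: not even
e=0: even, res = 6*2+0 = 12
e=14: even, res = 12*2+14 = 38
e=3: not even
e=4: even, res = 38*2+4 = 80
e=7: not even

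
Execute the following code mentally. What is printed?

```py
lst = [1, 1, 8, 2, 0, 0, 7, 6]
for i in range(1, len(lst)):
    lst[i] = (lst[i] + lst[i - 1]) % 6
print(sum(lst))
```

i=1: lst[1] = (1+1)%6 = 2 → [1, 2, 8, 2, 0, 0, 7, 6]
i=2: lst[2] = (8+2)%6 = 4 → [1, 2, 4, 2, 0, 0, 7, 6]
i=3: lst[3] = (2+4)%6 = 0 → [1, 2, 4, 0, 0, 0, 7, 6]
i=4: lst[4] = (0+0)%6 = 0 → [1, 2, 4, 0, 0, 0, 7, 6]
i=5: lst[5] = (0+0)%6 = 0 → [1, 2, 4, 0, 0, 0, 7, 6]
i=6: lst[6] = (7+0)%6 = 1 → [1, 2, 4, 0, 0, 0, 1, 6]
i=7: lst[7] = (6+1)%6 = 1 → [1, 2, 4, 0, 0, 0, 1, 1]
sum = 9

9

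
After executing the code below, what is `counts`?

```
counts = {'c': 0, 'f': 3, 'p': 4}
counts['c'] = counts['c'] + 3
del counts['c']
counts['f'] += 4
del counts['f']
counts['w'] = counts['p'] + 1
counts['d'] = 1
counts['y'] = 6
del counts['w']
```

counts['c'] = counts['c']+3 = 3 → {'c': 3, 'f': 3, 'p': 4}
del 'c' → {'f': 3, 'p': 4}
counts['f'] = 3+4 = 7 → {'f': 7, 'p': 4}
del 'f' → {'p': 4}
counts['w'] = counts['p']+1 = 5 → {'p': 4, 'w': 5}
counts['d'] = 1 → {'p': 4, 'w': 5, 'd': 1}
counts['y'] = 6 → {'p': 4, 'w': 5, 'd': 1, 'y': 6}
del 'w' → {'p': 4, 'd': 1, 'y': 6}

{'p': 4, 'd': 1, 'y': 6}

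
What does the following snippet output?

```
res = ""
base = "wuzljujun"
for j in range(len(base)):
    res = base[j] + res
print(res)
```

j=0: prepend 'w' → 'w'
j=1: prepend 'u' → 'uw'
j=2: prepend 'z' → 'zuw'
j=3: prepend 'l' → 'lzuw'
j=4: prepend 'j' → 'jlzuw'
j=5: prepend 'u' → 'ujlzuw'
j=6: prepend 'j' → 'jujlzuw'
j=7: prepend 'u' → 'ujujlzuw'
j=8: prepend 'n' → 'nujujlzuw'

nujujlzuw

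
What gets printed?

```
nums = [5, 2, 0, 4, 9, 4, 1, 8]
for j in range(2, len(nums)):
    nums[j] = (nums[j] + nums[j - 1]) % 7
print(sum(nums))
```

j=2: nums[2] = (0+2)%7 = 2 → [5, 2, 2, 4, 9, 4, 1, 8]
j=3: nums[3] = (4+2)%7 = 6 → [5, 2, 2, 6, 9, 4, 1, 8]
j=4: nums[4] = (9+6)%7 = 1 → [5, 2, 2, 6, 1, 4, 1, 8]
j=5: nums[5] = (4+1)%7 = 5 → [5, 2, 2, 6, 1, 5, 1, 8]
j=6: nums[6] = (1+5)%7 = 6 → [5, 2, 2, 6, 1, 5, 6, 8]
j=7: nums[7] = (8+6)%7 = 0 → [5, 2, 2, 6, 1, 5, 6, 0]
sum = 27

27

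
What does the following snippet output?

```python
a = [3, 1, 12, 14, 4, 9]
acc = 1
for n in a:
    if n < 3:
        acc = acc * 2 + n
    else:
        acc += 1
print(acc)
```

n=3: not <3, acc = 1+1 = 2
n=1: <3, acc = 2*2+1 = 5
n=12: not <3, acc = 5+1 = 6
n=14: not <3, acc = 6+1 = 7
n=4: not <3, acc = 7+1 = 8
n=9: not <3, acc = 8+1 = 9

9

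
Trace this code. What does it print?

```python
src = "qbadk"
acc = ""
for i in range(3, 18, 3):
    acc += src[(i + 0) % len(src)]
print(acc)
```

dbkaq

i=3: add src[3]='d' → 'd'
i=6: add src[1]='b' → 'db'
i=9: add src[4]='k' → 'dbk'
i=12: add src[2]='a' → 'dbka'
i=15: add src[0]='q' → 'dbkaq'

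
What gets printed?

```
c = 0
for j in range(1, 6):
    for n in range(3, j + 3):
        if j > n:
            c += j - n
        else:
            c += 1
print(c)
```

j=1,n=3: not 1>3, c = 0+1 = 1
j=2,n=3: not 2>3, c = 1+1 = 2
j=2,n=4: not 2>4, c = 2+1 = 3
j=3,n=3: not 3>3, c = 3+1 = 4
j=3,n=4: not 3>4, c = 4+1 = 5
j=3,n=5: not 3>5, c = 5+1 = 6
j=4,n=3: 4>3, c = 6+1 = 7
j=4,n=4: not 4>4, c = 7+1 = 8
j=4,n=5: not 4>5, c = 8+1 = 9
j=4,n=6: not 4>6, c = 9+1 = 10
j=5,n=3: 5>3, c = 10+2 = 12
j=5,n=4: 5>4, c = 12+1 = 13
j=5,n=5: not 5>5, c = 13+1 = 14
j=5,n=6: not 5>6, c = 14+1 = 15
j=5,n=7: not 5>7, c = 15+1 = 16

16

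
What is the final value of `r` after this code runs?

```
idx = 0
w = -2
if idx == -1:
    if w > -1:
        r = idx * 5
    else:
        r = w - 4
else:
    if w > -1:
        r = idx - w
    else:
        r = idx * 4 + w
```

idx=0, w=-2
idx == -1 is False; w > -1 is False
→ r = idx * 4 + w = -2

-2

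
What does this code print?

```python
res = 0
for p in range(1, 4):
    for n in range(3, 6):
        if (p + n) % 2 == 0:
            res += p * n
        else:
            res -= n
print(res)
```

24

p=1,n=3: even sum, res = 0+3 = 3
p=1,n=4: odd sum, res = 3-4 = -1
p=1,n=5: even sum, res = (-1)+5 = 4
p=2,n=3: odd sum, res = 4-3 = 1
p=2,n=4: even sum, res = 1+8 = 9
p=2,n=5: odd sum, res = 9-5 = 4
p=3,n=3: even sum, res = 4+9 = 13
p=3,n=4: odd sum, res = 13-4 = 9
p=3,n=5: even sum, res = 9+15 = 24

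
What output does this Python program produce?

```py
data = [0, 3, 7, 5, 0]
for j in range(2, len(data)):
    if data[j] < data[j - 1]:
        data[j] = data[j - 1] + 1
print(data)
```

j=2: 7>=3, unchanged → [0, 3, 7, 5, 0]
j=3: 5<7, data[3] = 7+1 = 8 → [0, 3, 7, 8, 0]
j=4: 0<8, data[4] = 8+1 = 9 → [0, 3, 7, 8, 9]

[0, 3, 7, 8, 9]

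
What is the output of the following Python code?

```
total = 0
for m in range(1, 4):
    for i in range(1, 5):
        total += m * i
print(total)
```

60

m=1,i=1: total = 0+1 = 1
m=1,i=2: total = 1+2 = 3
m=1,i=3: total = 3+3 = 6
m=1,i=4: total = 6+4 = 10
m=2,i=1: total = 10+2 = 12
m=2,i=2: total = 12+4 = 16
m=2,i=3: total = 16+6 = 22
m=2,i=4: total = 22+8 = 30
m=3,i=1: total = 30+3 = 33
m=3,i=2: total = 33+6 = 39
m=3,i=3: total = 39+9 = 48
m=3,i=4: total = 48+12 = 60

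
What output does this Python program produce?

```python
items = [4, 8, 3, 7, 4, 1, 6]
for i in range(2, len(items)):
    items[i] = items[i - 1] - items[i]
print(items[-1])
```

i=2: items[2] = 8-3 = 5 → [4, 8, 5, 7, 4, 1, 6]
i=3: items[3] = 5-7 = -2 → [4, 8, 5, -2, 4, 1, 6]
i=4: items[4] = (-2)-4 = -6 → [4, 8, 5, -2, -6, 1, 6]
i=5: items[5] = (-6)-1 = -7 → [4, 8, 5, -2, -6, -7, 6]
i=6: items[6] = (-7)-6 = -13 → [4, 8, 5, -2, -6, -7, -13]

-13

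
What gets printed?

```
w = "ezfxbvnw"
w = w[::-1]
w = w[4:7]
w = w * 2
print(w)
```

xfzxfz

reverse → 'wnvbxfze'
slice [4:7] → 'xfz'
repeat ×2 → 'xfzxfz'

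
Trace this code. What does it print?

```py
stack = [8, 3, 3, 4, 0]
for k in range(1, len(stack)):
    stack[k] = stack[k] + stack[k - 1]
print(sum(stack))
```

k=1: stack[1] = 3+8 = 11 → [8, 11, 3, 4, 0]
k=2: stack[2] = 3+11 = 14 → [8, 11, 14, 4, 0]
k=3: stack[3] = 4+14 = 18 → [8, 11, 14, 18, 0]
k=4: stack[4] = 0+18 = 18 → [8, 11, 14, 18, 18]
sum = 69

69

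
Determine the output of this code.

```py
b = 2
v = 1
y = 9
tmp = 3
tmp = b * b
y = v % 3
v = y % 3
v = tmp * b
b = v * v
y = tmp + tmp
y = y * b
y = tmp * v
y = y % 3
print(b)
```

tmp = 2*2 = 4
y = 1%3 = 1
v = 1%3 = 1
v = 4*2 = 8
b = 8*8 = 64
y = 4+4 = 8
y = 8*64 = 512
y = 4*8 = 32
y = 32%3 = 2

64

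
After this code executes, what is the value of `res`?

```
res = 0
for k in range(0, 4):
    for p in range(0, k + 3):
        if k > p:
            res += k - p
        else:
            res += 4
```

58

k=0,p=0: not 0>0, res = 0+4 = 4
k=0,p=1: not 0>1, res = 4+4 = 8
k=0,p=2: not 0>2, res = 8+4 = 12
k=1,p=0: 1>0, res = 12+1 = 13
k=1,p=1: not 1>1, res = 13+4 = 17
k=1,p=2: not 1>2, res = 17+4 = 21
k=1,p=3: not 1>3, res = 21+4 = 25
k=2,p=0: 2>0, res = 25+2 = 27
k=2,p=1: 2>1, res = 27+1 = 28
k=2,p=2: not 2>2, res = 28+4 = 32
k=2,p=3: not 2>3, res = 32+4 = 36
k=2,p=4: not 2>4, res = 36+4 = 40
k=3,p=0: 3>0, res = 40+3 = 43
k=3,p=1: 3>1, res = 43+2 = 45
k=3,p=2: 3>2, res = 45+1 = 46
k=3,p=3: not 3>3, res = 46+4 = 50
k=3,p=4: not 3>4, res = 50+4 = 54
k=3,p=5: not 3>5, res = 54+4 = 58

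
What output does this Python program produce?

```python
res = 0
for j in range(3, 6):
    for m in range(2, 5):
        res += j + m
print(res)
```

63

j=3,m=2: res = 0+5 = 5
j=3,m=3: res = 5+6 = 11
j=3,m=4: res = 11+7 = 18
j=4,m=2: res = 18+6 = 24
j=4,m=3: res = 24+7 = 31
j=4,m=4: res = 31+8 = 39
j=5,m=2: res = 39+7 = 46
j=5,m=3: res = 46+8 = 54
j=5,m=4: res = 54+9 = 63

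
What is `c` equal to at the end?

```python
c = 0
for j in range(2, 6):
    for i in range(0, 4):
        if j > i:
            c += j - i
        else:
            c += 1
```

j=2,i=0: 2>0, c = 0+2 = 2
j=2,i=1: 2>1, c = 2+1 = 3
j=2,i=2: not 2>2, c = 3+1 = 4
j=2,i=3: not 2>3, c = 4+1 = 5
j=3,i=0: 3>0, c = 5+3 = 8
j=3,i=1: 3>1, c = 8+2 = 10
j=3,i=2: 3>2, c = 10+1 = 11
j=3,i=3: not 3>3, c = 11+1 = 12
j=4,i=0: 4>0, c = 12+4 = 16
j=4,i=1: 4>1, c = 16+3 = 19
j=4,i=2: 4>2, c = 19+2 = 21
j=4,i=3: 4>3, c = 21+1 = 22
j=5,i=0: 5>0, c = 22+5 = 27
j=5,i=1: 5>1, c = 27+4 = 31
j=5,i=2: 5>2, c = 31+3 = 34
j=5,i=3: 5>3, c = 34+2 = 36

36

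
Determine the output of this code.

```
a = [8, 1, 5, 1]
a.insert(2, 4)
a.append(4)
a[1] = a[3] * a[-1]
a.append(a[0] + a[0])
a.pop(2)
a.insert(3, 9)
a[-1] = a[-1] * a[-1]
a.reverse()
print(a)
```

insert 4 at 2 → [8, 1, 4, 5, 1]
append 4 → [8, 1, 4, 5, 1, 4]
a[1] = a[3]*a[-1] = 5*4 = 20 → [8, 20, 4, 5, 1, 4]
append a[0]+a[0] = 8+8 = 16 → [8, 20, 4, 5, 1, 4, 16]
pop(2) removes 4 → [8, 20, 5, 1, 4, 16]
insert 9 at 3 → [8, 20, 5, 9, 1, 4, 16]
a[-1] = a[-1]*a[-1] = 16*16 = 256 → [8, 20, 5, 9, 1, 4, 256]
reverse → [256, 4, 1, 9, 5, 20, 8]

[256, 4, 1, 9, 5, 20, 8]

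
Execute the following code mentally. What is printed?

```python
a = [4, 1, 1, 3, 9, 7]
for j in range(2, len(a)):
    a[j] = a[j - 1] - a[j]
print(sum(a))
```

-29

j=2: a[2] = 1-1 = 0 → [4, 1, 0, 3, 9, 7]
j=3: a[3] = 0-3 = -3 → [4, 1, 0, -3, 9, 7]
j=4: a[4] = (-3)-9 = -12 → [4, 1, 0, -3, -12, 7]
j=5: a[5] = (-12)-7 = -19 → [4, 1, 0, -3, -12, -19]
sum = -29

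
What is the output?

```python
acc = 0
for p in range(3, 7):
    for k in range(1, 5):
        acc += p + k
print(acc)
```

p=3,k=1: acc = 0+4 = 4
p=3,k=2: acc = 4+5 = 9
p=3,k=3: acc = 9+6 = 15
p=3,k=4: acc = 15+7 = 22
p=4,k=1: acc = 22+5 = 27
p=4,k=2: acc = 27+6 = 33
p=4,k=3: acc = 33+7 = 40
p=4,k=4: acc = 40+8 = 48
p=5,k=1: acc = 48+6 = 54
p=5,k=2: acc = 54+7 = 61
p=5,k=3: acc = 61+8 = 69
p=5,k=4: acc = 69+9 = 78
p=6,k=1: acc = 78+7 = 85
p=6,k=2: acc = 85+8 = 93
p=6,k=3: acc = 93+9 = 102
p=6,k=4: acc = 102+10 = 112

112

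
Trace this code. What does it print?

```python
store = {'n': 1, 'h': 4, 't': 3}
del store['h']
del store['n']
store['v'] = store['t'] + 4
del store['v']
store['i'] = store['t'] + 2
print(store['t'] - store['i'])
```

-2

del 'h' → {'n': 1, 't': 3}
del 'n' → {'t': 3}
store['v'] = store['t']+4 = 7 → {'t': 3, 'v': 7}
del 'v' → {'t': 3}
store['i'] = store['t']+2 = 5 → {'t': 3, 'i': 5}
store['t']-store['i'] = 3-5 = -2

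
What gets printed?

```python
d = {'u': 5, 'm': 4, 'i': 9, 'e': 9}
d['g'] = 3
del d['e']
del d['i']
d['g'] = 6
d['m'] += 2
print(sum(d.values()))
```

17

d['g'] = 3 → {'u': 5, 'm': 4, 'i': 9, 'e': 9, 'g': 3}
del 'e' → {'u': 5, 'm': 4, 'i': 9, 'g': 3}
del 'i' → {'u': 5, 'm': 4, 'g': 3}
d['g'] = 6 → {'u': 5, 'm': 4, 'g': 6}
d['m'] = 4+2 = 6 → {'u': 5, 'm': 6, 'g': 6}
sum of values = 17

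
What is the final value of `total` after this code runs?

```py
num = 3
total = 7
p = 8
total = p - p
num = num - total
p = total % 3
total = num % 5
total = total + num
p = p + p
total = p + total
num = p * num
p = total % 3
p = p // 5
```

6

total = 8-8 = 0
num = 3-0 = 3
p = 0%3 = 0
total = 3%5 = 3
total = 3+3 = 6
p = 0+0 = 0
total = 0+6 = 6
num = 0*3 = 0
p = 6%3 = 0
p = 0//5 = 0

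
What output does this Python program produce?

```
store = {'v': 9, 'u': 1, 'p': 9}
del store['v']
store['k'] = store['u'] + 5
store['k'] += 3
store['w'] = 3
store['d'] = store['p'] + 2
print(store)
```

del 'v' → {'u': 1, 'p': 9}
store['k'] = store['u']+5 = 6 → {'u': 1, 'p': 9, 'k': 6}
store['k'] = 6+3 = 9 → {'u': 1, 'p': 9, 'k': 9}
store['w'] = 3 → {'u': 1, 'p': 9, 'k': 9, 'w': 3}
store['d'] = store['p']+2 = 11 → {'u': 1, 'p': 9, 'k': 9, 'w': 3, 'd': 11}

{'u': 1, 'p': 9, 'k': 9, 'w': 3, 'd': 11}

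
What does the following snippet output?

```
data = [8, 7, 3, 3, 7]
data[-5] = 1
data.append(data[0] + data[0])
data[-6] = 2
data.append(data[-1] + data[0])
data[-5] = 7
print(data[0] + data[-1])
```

data[-5] = 1 → [1, 7, 3, 3, 7]
append data[0]+data[0] = 1+1 = 2 → [1, 7, 3, 3, 7, 2]
data[-6] = 2 → [2, 7, 3, 3, 7, 2]
append data[-1]+data[0] = 2+2 = 4 → [2, 7, 3, 3, 7, 2, 4]
data[-5] = 7 → [2, 7, 7, 3, 7, 2, 4]
data[0]+data[-1] = 2+4 = 6

6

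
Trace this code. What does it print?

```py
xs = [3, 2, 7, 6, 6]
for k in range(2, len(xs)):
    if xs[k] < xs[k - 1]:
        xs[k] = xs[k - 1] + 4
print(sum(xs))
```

38

k=2: 7>=2, unchanged → [3, 2, 7, 6, 6]
k=3: 6<7, xs[3] = 7+4 = 11 → [3, 2, 7, 11, 6]
k=4: 6<11, xs[4] = 11+4 = 15 → [3, 2, 7, 11, 15]
sum = 38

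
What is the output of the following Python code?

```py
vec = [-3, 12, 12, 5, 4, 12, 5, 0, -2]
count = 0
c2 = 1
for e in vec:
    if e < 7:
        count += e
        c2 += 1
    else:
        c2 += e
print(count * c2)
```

e=-3: <7, count = 0+(-3) = -3; c2=2
e=12: not <7; c2=14
e=12: not <7; c2=26
e=5: <7, count = (-3)+5 = 2; c2=27
e=4: <7, count = 2+4 = 6; c2=28
e=12: not <7; c2=40
e=5: <7, count = 6+5 = 11; c2=41
e=0: <7, count = 11+0 = 11; c2=42
e=-2: <7, count = 11+(-2) = 9; c2=43
count*c2 = 9*43 = 387

387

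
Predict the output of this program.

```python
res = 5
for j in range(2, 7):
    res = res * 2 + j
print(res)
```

j=2: res = 5*2+2 = 12
j=3: res = 12*2+3 = 27
j=4: res = 27*2+4 = 58
j=5: res = 58*2+5 = 121
j=6: res = 121*2+6 = 248

248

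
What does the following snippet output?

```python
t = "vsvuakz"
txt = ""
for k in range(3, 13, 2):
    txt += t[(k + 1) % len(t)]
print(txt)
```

azsuk

k=3: add t[4]='a' → 'a'
k=5: add t[6]='z' → 'az'
k=7: add t[1]='s' → 'azs'
k=9: add t[3]='u' → 'azsu'
k=11: add t[5]='k' → 'azsuk'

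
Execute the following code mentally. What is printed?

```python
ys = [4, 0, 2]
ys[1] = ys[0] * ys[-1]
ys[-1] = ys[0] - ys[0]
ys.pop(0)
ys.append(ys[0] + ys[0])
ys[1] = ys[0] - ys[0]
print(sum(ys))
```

ys[1] = ys[0]*ys[-1] = 4*2 = 8 → [4, 8, 2]
ys[-1] = ys[0]-ys[0] = 4-4 = 0 → [4, 8, 0]
pop(0) removes 4 → [8, 0]
append ys[0]+ys[0] = 8+8 = 16 → [8, 0, 16]
ys[1] = ys[0]-ys[0] = 8-8 = 0 → [8, 0, 16]
sum = 24

24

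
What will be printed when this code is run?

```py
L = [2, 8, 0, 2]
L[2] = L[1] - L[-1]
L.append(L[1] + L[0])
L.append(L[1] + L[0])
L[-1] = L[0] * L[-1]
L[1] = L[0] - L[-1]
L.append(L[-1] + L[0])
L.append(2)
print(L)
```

L[2] = L[1]-L[-1] = 8-2 = 6 → [2, 8, 6, 2]
append L[1]+L[0] = 8+2 = 10 → [2, 8, 6, 2, 10]
append L[1]+L[0] = 8+2 = 10 → [2, 8, 6, 2, 10, 10]
L[-1] = L[0]*L[-1] = 2*10 = 20 → [2, 8, 6, 2, 10, 20]
L[1] = L[0]-L[-1] = 2-20 = -18 → [2, -18, 6, 2, 10, 20]
append L[-1]+L[0] = 20+2 = 22 → [2, -18, 6, 2, 10, 20, 22]
append 2 → [2, -18, 6, 2, 10, 20, 22, 2]

[2, -18, 6, 2, 10, 20, 22, 2]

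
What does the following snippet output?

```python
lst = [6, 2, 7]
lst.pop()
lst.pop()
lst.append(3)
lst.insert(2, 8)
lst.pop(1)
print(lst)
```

[6, 8]

pop() removes 7 → [6, 2]
pop() removes 2 → [6]
append 3 → [6, 3]
insert 8 at 2 → [6, 3, 8]
pop(1) removes 3 → [6, 8]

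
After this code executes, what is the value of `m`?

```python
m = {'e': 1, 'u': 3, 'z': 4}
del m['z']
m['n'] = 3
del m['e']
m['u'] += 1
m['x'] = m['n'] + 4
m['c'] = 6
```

del 'z' → {'e': 1, 'u': 3}
m['n'] = 3 → {'e': 1, 'u': 3, 'n': 3}
del 'e' → {'u': 3, 'n': 3}
m['u'] = 3+1 = 4 → {'u': 4, 'n': 3}
m['x'] = m['n']+4 = 7 → {'u': 4, 'n': 3, 'x': 7}
m['c'] = 6 → {'u': 4, 'n': 3, 'x': 7, 'c': 6}

{'u': 4, 'n': 3, 'x': 7, 'c': 6}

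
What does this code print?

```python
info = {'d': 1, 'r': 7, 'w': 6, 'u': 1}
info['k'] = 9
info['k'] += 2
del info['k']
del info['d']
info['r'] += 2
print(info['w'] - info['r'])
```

info['k'] = 9 → {'d': 1, 'r': 7, 'w': 6, 'u': 1, 'k': 9}
info['k'] = 9+2 = 11 → {'d': 1, 'r': 7, 'w': 6, 'u': 1, 'k': 11}
del 'k' → {'d': 1, 'r': 7, 'w': 6, 'u': 1}
del 'd' → {'r': 7, 'w': 6, 'u': 1}
info['r'] = 7+2 = 9 → {'r': 9, 'w': 6, 'u': 1}
info['w']-info['r'] = 6-9 = -3

-3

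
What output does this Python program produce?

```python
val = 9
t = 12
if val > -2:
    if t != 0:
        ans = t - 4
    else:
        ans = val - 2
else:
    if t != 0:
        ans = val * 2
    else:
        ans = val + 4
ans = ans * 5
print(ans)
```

val=9, t=12
val > -2 is True; t != 0 is True
→ ans = t - 4 = 8
ans = 8*5 = 40

40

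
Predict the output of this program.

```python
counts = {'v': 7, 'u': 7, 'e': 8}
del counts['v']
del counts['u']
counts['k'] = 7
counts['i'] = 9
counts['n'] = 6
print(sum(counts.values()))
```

del 'v' → {'u': 7, 'e': 8}
del 'u' → {'e': 8}
counts['k'] = 7 → {'e': 8, 'k': 7}
counts['i'] = 9 → {'e': 8, 'k': 7, 'i': 9}
counts['n'] = 6 → {'e': 8, 'k': 7, 'i': 9, 'n': 6}
sum of values = 30

30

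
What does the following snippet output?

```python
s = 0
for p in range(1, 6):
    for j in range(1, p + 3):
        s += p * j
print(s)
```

295

p=1,j=1: s = 0+1 = 1
p=1,j=2: s = 1+2 = 3
p=1,j=3: s = 3+3 = 6
p=2,j=1: s = 6+2 = 8
p=2,j=2: s = 8+4 = 12
p=2,j=3: s = 12+6 = 18
p=2,j=4: s = 18+8 = 26
p=3,j=1: s = 26+3 = 29
p=3,j=2: s = 29+6 = 35
p=3,j=3: s = 35+9 = 44
p=3,j=4: s = 44+12 = 56
p=3,j=5: s = 56+15 = 71
p=4,j=1: s = 71+4 = 75
p=4,j=2: s = 75+8 = 83
p=4,j=3: s = 83+12 = 95
p=4,j=4: s = 95+16 = 111
p=4,j=5: s = 111+20 = 131
p=4,j=6: s = 131+24 = 155
p=5,j=1: s = 155+5 = 160
p=5,j=2: s = 160+10 = 170
p=5,j=3: s = 170+15 = 185
p=5,j=4: s = 185+20 = 205
p=5,j=5: s = 205+25 = 230
p=5,j=6: s = 230+30 = 260
p=5,j=7: s = 260+35 = 295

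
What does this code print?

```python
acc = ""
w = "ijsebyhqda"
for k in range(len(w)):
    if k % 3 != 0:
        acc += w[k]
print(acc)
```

jsbyqd

k=0: skip
k=1: add 'j' → 'j'
k=2: add 's' → 'js'
k=3: skip
k=4: add 'b' → 'jsb'
k=5: add 'y' → 'jsby'
k=6: skip
k=7: add 'q' → 'jsbyq'
k=8: add 'd' → 'jsbyqd'
k=9: skip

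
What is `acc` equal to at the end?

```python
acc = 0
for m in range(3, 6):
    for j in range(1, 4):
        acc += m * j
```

72

m=3,j=1: acc = 0+3 = 3
m=3,j=2: acc = 3+6 = 9
m=3,j=3: acc = 9+9 = 18
m=4,j=1: acc = 18+4 = 22
m=4,j=2: acc = 22+8 = 30
m=4,j=3: acc = 30+12 = 42
m=5,j=1: acc = 42+5 = 47
m=5,j=2: acc = 47+10 = 57
m=5,j=3: acc = 57+15 = 72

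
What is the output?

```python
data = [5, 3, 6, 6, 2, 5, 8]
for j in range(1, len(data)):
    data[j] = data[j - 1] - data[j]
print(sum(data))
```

-61

j=1: data[1] = 5-3 = 2 → [5, 2, 6, 6, 2, 5, 8]
j=2: data[2] = 2-6 = -4 → [5, 2, -4, 6, 2, 5, 8]
j=3: data[3] = (-4)-6 = -10 → [5, 2, -4, -10, 2, 5, 8]
j=4: data[4] = (-10)-2 = -12 → [5, 2, -4, -10, -12, 5, 8]
j=5: data[5] = (-12)-5 = -17 → [5, 2, -4, -10, -12, -17, 8]
j=6: data[6] = (-17)-8 = -25 → [5, 2, -4, -10, -12, -17, -25]
sum = -61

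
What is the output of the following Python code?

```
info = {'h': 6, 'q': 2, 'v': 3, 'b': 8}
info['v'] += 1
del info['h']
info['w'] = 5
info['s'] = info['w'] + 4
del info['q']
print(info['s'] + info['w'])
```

14

info['v'] = 3+1 = 4 → {'h': 6, 'q': 2, 'v': 4, 'b': 8}
del 'h' → {'q': 2, 'v': 4, 'b': 8}
info['w'] = 5 → {'q': 2, 'v': 4, 'b': 8, 'w': 5}
info['s'] = info['w']+4 = 9 → {'q': 2, 'v': 4, 'b': 8, 'w': 5, 's': 9}
del 'q' → {'v': 4, 'b': 8, 'w': 5, 's': 9}
info['s']+info['w'] = 9+5 = 14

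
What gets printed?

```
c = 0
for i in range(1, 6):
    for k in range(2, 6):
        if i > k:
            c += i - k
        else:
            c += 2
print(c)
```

i=1,k=2: not 1>2, c = 0+2 = 2
i=1,k=3: not 1>3, c = 2+2 = 4
i=1,k=4: not 1>4, c = 4+2 = 6
i=1,k=5: not 1>5, c = 6+2 = 8
i=2,k=2: not 2>2, c = 8+2 = 10
i=2,k=3: not 2>3, c = 10+2 = 12
i=2,k=4: not 2>4, c = 12+2 = 14
i=2,k=5: not 2>5, c = 14+2 = 16
i=3,k=2: 3>2, c = 16+1 = 17
i=3,k=3: not 3>3, c = 17+2 = 19
i=3,k=4: not 3>4, c = 19+2 = 21
i=3,k=5: not 3>5, c = 21+2 = 23
i=4,k=2: 4>2, c = 23+2 = 25
i=4,k=3: 4>3, c = 25+1 = 26
i=4,k=4: not 4>4, c = 26+2 = 28
i=4,k=5: not 4>5, c = 28+2 = 30
i=5,k=2: 5>2, c = 30+3 = 33
i=5,k=3: 5>3, c = 33+2 = 35
i=5,k=4: 5>4, c = 35+1 = 36
i=5,k=5: not 5>5, c = 36+2 = 38

38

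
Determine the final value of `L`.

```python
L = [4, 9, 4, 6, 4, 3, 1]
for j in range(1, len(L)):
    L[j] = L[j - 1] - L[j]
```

[4, -5, -9, -15, -19, -22, -23]

j=1: L[1] = 4-9 = -5 → [4, -5, 4, 6, 4, 3, 1]
j=2: L[2] = (-5)-4 = -9 → [4, -5, -9, 6, 4, 3, 1]
j=3: L[3] = (-9)-6 = -15 → [4, -5, -9, -15, 4, 3, 1]
j=4: L[4] = (-15)-4 = -19 → [4, -5, -9, -15, -19, 3, 1]
j=5: L[5] = (-19)-3 = -22 → [4, -5, -9, -15, -19, -22, 1]
j=6: L[6] = (-22)-1 = -23 → [4, -5, -9, -15, -19, -22, -23]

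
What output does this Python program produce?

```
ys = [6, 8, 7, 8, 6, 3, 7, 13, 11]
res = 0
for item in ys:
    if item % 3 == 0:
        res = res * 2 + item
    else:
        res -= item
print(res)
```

-84

item=6: %3==0, res = 0*2+6 = 6
item=8: not %3==0, res = 6-8 = -2
item=7: not %3==0, res = (-2)-7 = -9
item=8: not %3==0, res = (-9)-8 = -17
item=6: %3==0, res = (-17)*2+6 = -28
item=3: %3==0, res = (-28)*2+3 = -53
item=7: not %3==0, res = (-53)-7 = -60
item=13: not %3==0, res = (-60)-13 = -73
item=11: not %3==0, res = (-73)-11 = -84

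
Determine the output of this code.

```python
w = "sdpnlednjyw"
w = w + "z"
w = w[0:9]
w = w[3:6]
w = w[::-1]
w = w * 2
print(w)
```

+ 'z' → 'sdpnlednjywz'
slice [0:9] → 'sdpnlednj'
slice [3:6] → 'nle'
reverse → 'eln'
repeat ×2 → 'elneln'

elneln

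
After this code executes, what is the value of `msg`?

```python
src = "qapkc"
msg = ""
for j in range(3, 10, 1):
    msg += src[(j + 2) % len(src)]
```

j=3: add src[0]='q' → 'q'
j=4: add src[1]='a' → 'qa'
j=5: add src[2]='p' → 'qap'
j=6: add src[3]='k' → 'qapk'
j=7: add src[4]='c' → 'qapkc'
j=8: add src[0]='q' → 'qapkcq'
j=9: add src[1]='a' → 'qapkcqa'

'qapkcqa'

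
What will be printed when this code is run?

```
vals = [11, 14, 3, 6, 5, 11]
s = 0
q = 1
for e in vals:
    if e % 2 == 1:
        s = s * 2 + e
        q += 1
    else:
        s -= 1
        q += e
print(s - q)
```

e=11: odd, s = 0*2+11 = 11; q=2
e=14: not odd, s = 11-1 = 10; q=16
e=3: odd, s = 10*2+3 = 23; q=17
e=6: not odd, s = 23-1 = 22; q=23
e=5: odd, s = 22*2+5 = 49; q=24
e=11: odd, s = 49*2+11 = 109; q=25
s-q = 109-25 = 84

84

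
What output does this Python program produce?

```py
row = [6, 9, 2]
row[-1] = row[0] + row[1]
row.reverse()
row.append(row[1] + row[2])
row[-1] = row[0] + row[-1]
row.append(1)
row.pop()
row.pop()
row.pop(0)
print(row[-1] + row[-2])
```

15

row[-1] = row[0]+row[1] = 6+9 = 15 → [6, 9, 15]
reverse → [15, 9, 6]
append row[1]+row[2] = 9+6 = 15 → [15, 9, 6, 15]
row[-1] = row[0]+row[-1] = 15+15 = 30 → [15, 9, 6, 30]
append 1 → [15, 9, 6, 30, 1]
pop() removes 1 → [15, 9, 6, 30]
pop() removes 30 → [15, 9, 6]
pop(0) removes 15 → [9, 6]
row[-1]+row[-2] = 6+9 = 15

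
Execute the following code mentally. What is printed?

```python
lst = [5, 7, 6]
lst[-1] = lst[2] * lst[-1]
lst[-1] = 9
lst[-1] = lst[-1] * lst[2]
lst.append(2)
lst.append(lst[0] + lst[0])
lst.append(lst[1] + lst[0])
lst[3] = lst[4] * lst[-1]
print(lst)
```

[5, 7, 81, 120, 10, 12]

lst[-1] = lst[2]*lst[-1] = 6*6 = 36 → [5, 7, 36]
lst[-1] = 9 → [5, 7, 9]
lst[-1] = lst[-1]*lst[2] = 9*9 = 81 → [5, 7, 81]
append 2 → [5, 7, 81, 2]
append lst[0]+lst[0] = 5+5 = 10 → [5, 7, 81, 2, 10]
append lst[1]+lst[0] = 7+5 = 12 → [5, 7, 81, 2, 10, 12]
lst[3] = lst[4]*lst[-1] = 10*12 = 120 → [5, 7, 81, 120, 10, 12]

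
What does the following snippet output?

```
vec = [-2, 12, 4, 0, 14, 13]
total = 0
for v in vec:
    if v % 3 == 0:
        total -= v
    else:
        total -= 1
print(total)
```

-16

v=-2: not %3==0, total = 0-1 = -1
v=12: %3==0, total = (-1)-12 = -13
v=4: not %3==0, total = (-13)-1 = -14
v=0: %3==0, total = (-14)-0 = -14
v=14: not %3==0, total = (-14)-1 = -15
v=13: not %3==0, total = (-15)-1 = -16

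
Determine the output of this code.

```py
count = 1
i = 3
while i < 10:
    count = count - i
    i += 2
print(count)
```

i=3: count = 1-3 = -2
i=5: count = (-2)-5 = -7
i=7: count = (-7)-7 = -14
i=9: count = (-14)-9 = -23

-23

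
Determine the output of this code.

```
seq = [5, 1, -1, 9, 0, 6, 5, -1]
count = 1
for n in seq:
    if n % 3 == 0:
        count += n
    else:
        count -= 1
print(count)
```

11

n=5: not %3==0, count = 1-1 = 0
n=1: not %3==0, count = 0-1 = -1
n=-1: not %3==0, count = (-1)-1 = -2
n=9: %3==0, count = (-2)+9 = 7
n=0: %3==0, count = 7+0 = 7
n=6: %3==0, count = 7+6 = 13
n=5: not %3==0, count = 13-1 = 12
n=-1: not %3==0, count = 12-1 = 11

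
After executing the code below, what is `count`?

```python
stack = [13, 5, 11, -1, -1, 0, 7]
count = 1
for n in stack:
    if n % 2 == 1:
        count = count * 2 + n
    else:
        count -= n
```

649

n=13: odd, count = 1*2+13 = 15
n=5: odd, count = 15*2+5 = 35
n=11: odd, count = 35*2+11 = 81
n=-1: odd, count = 81*2+(-1) = 161
n=-1: odd, count = 161*2+(-1) = 321
n=0: not odd, count = 321-0 = 321
n=7: odd, count = 321*2+7 = 649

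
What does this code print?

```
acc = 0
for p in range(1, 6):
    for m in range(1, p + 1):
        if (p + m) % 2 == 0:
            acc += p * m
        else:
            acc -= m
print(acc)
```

p=1,m=1: even sum, acc = 0+1 = 1
p=2,m=1: odd sum, acc = 1-1 = 0
p=2,m=2: even sum, acc = 0+4 = 4
p=3,m=1: even sum, acc = 4+3 = 7
p=3,m=2: odd sum, acc = 7-2 = 5
p=3,m=3: even sum, acc = 5+9 = 14
p=4,m=1: odd sum, acc = 14-1 = 13
p=4,m=2: even sum, acc = 13+8 = 21
p=4,m=3: odd sum, acc = 21-3 = 18
p=4,m=4: even sum, acc = 18+16 = 34
p=5,m=1: even sum, acc = 34+5 = 39
p=5,m=2: odd sum, acc = 39-2 = 37
p=5,m=3: even sum, acc = 37+15 = 52
p=5,m=4: odd sum, acc = 52-4 = 48
p=5,m=5: even sum, acc = 48+25 = 73

73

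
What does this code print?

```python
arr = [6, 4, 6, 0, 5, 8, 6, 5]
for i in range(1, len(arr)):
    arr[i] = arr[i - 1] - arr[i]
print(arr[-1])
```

i=1: arr[1] = 6-4 = 2 → [6, 2, 6, 0, 5, 8, 6, 5]
i=2: arr[2] = 2-6 = -4 → [6, 2, -4, 0, 5, 8, 6, 5]
i=3: arr[3] = (-4)-0 = -4 → [6, 2, -4, -4, 5, 8, 6, 5]
i=4: arr[4] = (-4)-5 = -9 → [6, 2, -4, -4, -9, 8, 6, 5]
i=5: arr[5] = (-9)-8 = -17 → [6, 2, -4, -4, -9, -17, 6, 5]
i=6: arr[6] = (-17)-6 = -23 → [6, 2, -4, -4, -9, -17, -23, 5]
i=7: arr[7] = (-23)-5 = -28 → [6, 2, -4, -4, -9, -17, -23, -28]

-28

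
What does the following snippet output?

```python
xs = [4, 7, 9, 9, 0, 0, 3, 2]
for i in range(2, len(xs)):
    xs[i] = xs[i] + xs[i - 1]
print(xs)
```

[4, 7, 16, 25, 25, 25, 28, 30]

i=2: xs[2] = 9+7 = 16 → [4, 7, 16, 9, 0, 0, 3, 2]
i=3: xs[3] = 9+16 = 25 → [4, 7, 16, 25, 0, 0, 3, 2]
i=4: xs[4] = 0+25 = 25 → [4, 7, 16, 25, 25, 0, 3, 2]
i=5: xs[5] = 0+25 = 25 → [4, 7, 16, 25, 25, 25, 3, 2]
i=6: xs[6] = 3+25 = 28 → [4, 7, 16, 25, 25, 25, 28, 2]
i=7: xs[7] = 2+28 = 30 → [4, 7, 16, 25, 25, 25, 28, 30]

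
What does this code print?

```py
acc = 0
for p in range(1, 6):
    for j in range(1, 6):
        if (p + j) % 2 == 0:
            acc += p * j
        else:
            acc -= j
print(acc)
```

81

p=1,j=1: even sum, acc = 0+1 = 1
p=1,j=2: odd sum, acc = 1-2 = -1
p=1,j=3: even sum, acc = (-1)+3 = 2
p=1,j=4: odd sum, acc = 2-4 = -2
p=1,j=5: even sum, acc = (-2)+5 = 3
p=2,j=1: odd sum, acc = 3-1 = 2
p=2,j=2: even sum, acc = 2+4 = 6
p=2,j=3: odd sum, acc = 6-3 = 3
p=2,j=4: even sum, acc = 3+8 = 11
p=2,j=5: odd sum, acc = 11-5 = 6
p=3,j=1: even sum, acc = 6+3 = 9
p=3,j=2: odd sum, acc = 9-2 = 7
p=3,j=3: even sum, acc = 7+9 = 16
p=3,j=4: odd sum, acc = 16-4 = 12
p=3,j=5: even sum, acc = 12+15 = 27
p=4,j=1: odd sum, acc = 27-1 = 26
p=4,j=2: even sum, acc = 26+8 = 34
p=4,j=3: odd sum, acc = 34-3 = 31
p=4,j=4: even sum, acc = 31+16 = 47
p=4,j=5: odd sum, acc = 47-5 = 42
p=5,j=1: even sum, acc = 42+5 = 47
p=5,j=2: odd sum, acc = 47-2 = 45
p=5,j=3: even sum, acc = 45+15 = 60
p=5,j=4: odd sum, acc = 60-4 = 56
p=5,j=5: even sum, acc = 56+25 = 81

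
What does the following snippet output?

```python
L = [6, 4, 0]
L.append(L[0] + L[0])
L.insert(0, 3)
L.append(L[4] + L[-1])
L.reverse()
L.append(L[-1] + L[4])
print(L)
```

append L[0]+L[0] = 6+6 = 12 → [6, 4, 0, 12]
insert 3 at 0 → [3, 6, 4, 0, 12]
append L[4]+L[-1] = 12+12 = 24 → [3, 6, 4, 0, 12, 24]
reverse → [24, 12, 0, 4, 6, 3]
append L[-1]+L[4] = 3+6 = 9 → [24, 12, 0, 4, 6, 3, 9]

[24, 12, 0, 4, 6, 3, 9]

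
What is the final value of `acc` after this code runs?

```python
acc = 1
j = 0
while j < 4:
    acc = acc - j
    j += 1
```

j=0: acc = 1-0 = 1
j=1: acc = 1-1 = 0
j=2: acc = 0-2 = -2
j=3: acc = (-2)-3 = -5

-5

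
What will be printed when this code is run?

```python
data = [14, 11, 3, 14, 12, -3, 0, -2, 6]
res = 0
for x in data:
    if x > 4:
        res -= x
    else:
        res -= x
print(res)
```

x=14: >4, res = 0-14 = -14
x=11: >4, res = (-14)-11 = -25
x=3: not >4, res = (-25)-3 = -28
x=14: >4, res = (-28)-14 = -42
x=12: >4, res = (-42)-12 = -54
x=-3: not >4, res = (-54)-(-3) = -51
x=0: not >4, res = (-51)-0 = -51
x=-2: not >4, res = (-51)-(-2) = -49
x=6: >4, res = (-49)-6 = -55

-55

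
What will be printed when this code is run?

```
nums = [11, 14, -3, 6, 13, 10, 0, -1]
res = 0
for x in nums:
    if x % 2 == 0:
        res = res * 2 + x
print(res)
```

x=11: not even
x=14: even, res = 0*2+14 = 14
x=-3: not even
x=6: even, res = 14*2+6 = 34
x=13: not even
x=10: even, res = 34*2+10 = 78
x=0: even, res = 78*2+0 = 156
x=-1: not even

156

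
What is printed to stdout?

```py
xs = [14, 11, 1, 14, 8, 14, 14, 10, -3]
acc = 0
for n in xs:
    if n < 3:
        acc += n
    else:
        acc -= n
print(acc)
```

n=14: not <3, acc = 0-14 = -14
n=11: not <3, acc = (-14)-11 = -25
n=1: <3, acc = (-25)+1 = -24
n=14: not <3, acc = (-24)-14 = -38
n=8: not <3, acc = (-38)-8 = -46
n=14: not <3, acc = (-46)-14 = -60
n=14: not <3, acc = (-60)-14 = -74
n=10: not <3, acc = (-74)-10 = -84
n=-3: <3, acc = (-84)+(-3) = -87

-87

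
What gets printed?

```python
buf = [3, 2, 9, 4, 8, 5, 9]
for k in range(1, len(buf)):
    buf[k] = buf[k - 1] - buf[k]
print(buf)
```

k=1: buf[1] = 3-2 = 1 → [3, 1, 9, 4, 8, 5, 9]
k=2: buf[2] = 1-9 = -8 → [3, 1, -8, 4, 8, 5, 9]
k=3: buf[3] = (-8)-4 = -12 → [3, 1, -8, -12, 8, 5, 9]
k=4: buf[4] = (-12)-8 = -20 → [3, 1, -8, -12, -20, 5, 9]
k=5: buf[5] = (-20)-5 = -25 → [3, 1, -8, -12, -20, -25, 9]
k=6: buf[6] = (-25)-9 = -34 → [3, 1, -8, -12, -20, -25, -34]

[3, 1, -8, -12, -20, -25, -34]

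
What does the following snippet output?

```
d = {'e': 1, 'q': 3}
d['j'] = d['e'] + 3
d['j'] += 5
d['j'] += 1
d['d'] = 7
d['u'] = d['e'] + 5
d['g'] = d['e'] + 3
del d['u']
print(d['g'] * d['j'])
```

40

d['j'] = d['e']+3 = 4 → {'e': 1, 'q': 3, 'j': 4}
d['j'] = 4+5 = 9 → {'e': 1, 'q': 3, 'j': 9}
d['j'] = 9+1 = 10 → {'e': 1, 'q': 3, 'j': 10}
d['d'] = 7 → {'e': 1, 'q': 3, 'j': 10, 'd': 7}
d['u'] = d['e']+5 = 6 → {'e': 1, 'q': 3, 'j': 10, 'd': 7, 'u': 6}
d['g'] = d['e']+3 = 4 → {'e': 1, 'q': 3, 'j': 10, 'd': 7, 'u': 6, 'g': 4}
del 'u' → {'e': 1, 'q': 3, 'j': 10, 'd': 7, 'g': 4}
d['g']*d['j'] = 4*10 = 40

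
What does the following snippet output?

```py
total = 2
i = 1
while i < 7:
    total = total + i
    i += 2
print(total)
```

11

i=1: total = 2+1 = 3
i=3: total = 3+3 = 6
i=5: total = 6+5 = 11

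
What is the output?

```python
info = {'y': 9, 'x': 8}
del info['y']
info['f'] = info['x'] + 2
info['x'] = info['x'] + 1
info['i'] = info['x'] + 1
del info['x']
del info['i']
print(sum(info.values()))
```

10

del 'y' → {'x': 8}
info['f'] = info['x']+2 = 10 → {'x': 8, 'f': 10}
info['x'] = info['x']+1 = 9 → {'x': 9, 'f': 10}
info['i'] = info['x']+1 = 10 → {'x': 9, 'f': 10, 'i': 10}
del 'x' → {'f': 10, 'i': 10}
del 'i' → {'f': 10}
sum of values = 10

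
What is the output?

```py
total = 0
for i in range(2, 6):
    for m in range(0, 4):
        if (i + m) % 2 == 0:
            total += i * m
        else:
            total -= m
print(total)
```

32

i=2,m=0: even sum, total = 0+0 = 0
i=2,m=1: odd sum, total = 0-1 = -1
i=2,m=2: even sum, total = (-1)+4 = 3
i=2,m=3: odd sum, total = 3-3 = 0
i=3,m=0: odd sum, total = 0-0 = 0
i=3,m=1: even sum, total = 0+3 = 3
i=3,m=2: odd sum, total = 3-2 = 1
i=3,m=3: even sum, total = 1+9 = 10
i=4,m=0: even sum, total = 10+0 = 10
i=4,m=1: odd sum, total = 10-1 = 9
i=4,m=2: even sum, total = 9+8 = 17
i=4,m=3: odd sum, total = 17-3 = 14
i=5,m=0: odd sum, total = 14-0 = 14
i=5,m=1: even sum, total = 14+5 = 19
i=5,m=2: odd sum, total = 19-2 = 17
i=5,m=3: even sum, total = 17+15 = 32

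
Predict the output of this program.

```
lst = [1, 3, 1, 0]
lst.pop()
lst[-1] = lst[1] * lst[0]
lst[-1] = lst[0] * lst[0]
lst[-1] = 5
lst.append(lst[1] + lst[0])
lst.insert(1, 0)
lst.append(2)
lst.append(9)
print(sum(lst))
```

24

pop() removes 0 → [1, 3, 1]
lst[-1] = lst[1]*lst[0] = 3*1 = 3 → [1, 3, 3]
lst[-1] = lst[0]*lst[0] = 1*1 = 1 → [1, 3, 1]
lst[-1] = 5 → [1, 3, 5]
append lst[1]+lst[0] = 3+1 = 4 → [1, 3, 5, 4]
insert 0 at 1 → [1, 0, 3, 5, 4]
append 2 → [1, 0, 3, 5, 4, 2]
append 9 → [1, 0, 3, 5, 4, 2, 9]
sum = 24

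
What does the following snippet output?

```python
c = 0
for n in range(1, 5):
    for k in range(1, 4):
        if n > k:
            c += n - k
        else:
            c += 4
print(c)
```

n=1,k=1: not 1>1, c = 0+4 = 4
n=1,k=2: not 1>2, c = 4+4 = 8
n=1,k=3: not 1>3, c = 8+4 = 12
n=2,k=1: 2>1, c = 12+1 = 13
n=2,k=2: not 2>2, c = 13+4 = 17
n=2,k=3: not 2>3, c = 17+4 = 21
n=3,k=1: 3>1, c = 21+2 = 23
n=3,k=2: 3>2, c = 23+1 = 24
n=3,k=3: not 3>3, c = 24+4 = 28
n=4,k=1: 4>1, c = 28+3 = 31
n=4,k=2: 4>2, c = 31+2 = 33
n=4,k=3: 4>3, c = 33+1 = 34

34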